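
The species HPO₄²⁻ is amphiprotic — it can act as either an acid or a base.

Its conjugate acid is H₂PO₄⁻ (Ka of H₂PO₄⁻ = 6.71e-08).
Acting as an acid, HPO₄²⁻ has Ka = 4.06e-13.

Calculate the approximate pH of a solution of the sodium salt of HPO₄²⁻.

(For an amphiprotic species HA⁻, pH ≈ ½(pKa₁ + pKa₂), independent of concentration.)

pKa₁ = -log(6.71e-08) = 7.17; pKa₂ = -log(4.06e-13) = 12.39. For an amphiprotic species, pH ≈ ½(pKa₁ + pKa₂) = ½(7.17 + 12.39) = 9.78.

pH = 9.78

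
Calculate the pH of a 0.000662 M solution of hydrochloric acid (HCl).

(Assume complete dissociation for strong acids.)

[H⁺] = 0.000662 M for strong acid. pH = -log[H⁺] = -log(0.000662)

pH = 3.18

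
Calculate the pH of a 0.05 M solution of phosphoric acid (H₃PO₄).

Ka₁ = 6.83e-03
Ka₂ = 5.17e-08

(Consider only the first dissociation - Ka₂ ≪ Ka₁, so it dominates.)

First dissociation dominates. From Ka₁ = [H⁺][HA⁻]/[H₂A], x² + Ka₁·x − Ka₁·C = 0 with C = 0.05 M and Ka₁ = 6.83e-03. Solving: [H⁺] = (−Ka₁ + √(Ka₁² + 4·Ka₁·C)) / 2 = 1.5378e-02 M. pH = -log(1.5378e-02) = 1.81.

pH = 1.81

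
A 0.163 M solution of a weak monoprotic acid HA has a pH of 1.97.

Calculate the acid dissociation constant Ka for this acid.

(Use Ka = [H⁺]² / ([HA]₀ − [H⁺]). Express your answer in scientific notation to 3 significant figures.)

[H⁺] = 10^(−pH) = 10^(−1.97) = 1.072e-02 M. For HA ⇌ H⁺ + A⁻, Ka = [H⁺][A⁻]/[HA] = [H⁺]² / ([HA]₀ − [H⁺]) = (1.072e-02)² / (0.163 − 1.072e-02) = 7.54e-04.

K_a = 7.54e-04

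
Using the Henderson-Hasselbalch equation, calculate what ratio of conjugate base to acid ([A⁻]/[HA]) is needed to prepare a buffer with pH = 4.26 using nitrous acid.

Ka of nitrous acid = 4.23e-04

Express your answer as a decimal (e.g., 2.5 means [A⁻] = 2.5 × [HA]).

pKa = -log(4.23e-04) = 3.3737. pH = pKa + log([A⁻]/[HA]), so log([A⁻]/[HA]) = pH − pKa = 4.26 − 3.3737 = 0.8863. [A⁻]/[HA] = 10^(0.8863) = 7.70

[A⁻]/[HA] = 7.70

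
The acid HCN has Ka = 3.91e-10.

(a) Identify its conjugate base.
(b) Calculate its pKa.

(a) The conjugate base is formed by removing one H⁺ from HCN, giving CN⁻. (b) pKa = -log(Ka) = -log(3.91e-10) = 9.41.

Conjugate base: CN⁻; pK_a = 9.41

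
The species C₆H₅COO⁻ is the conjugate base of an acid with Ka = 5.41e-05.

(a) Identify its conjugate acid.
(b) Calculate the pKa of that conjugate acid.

(a) The conjugate acid is formed by adding one H⁺ to C₆H₅COO⁻, giving C₆H₅COOH. (b) pKa = -log(Ka) = -log(5.41e-05) = 4.27.

Conjugate acid: C₆H₅COOH; pK_a = 4.27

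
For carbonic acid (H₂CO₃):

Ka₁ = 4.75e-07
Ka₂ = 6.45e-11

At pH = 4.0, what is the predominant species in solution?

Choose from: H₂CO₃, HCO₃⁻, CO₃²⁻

pKa₁ = 6.32, pKa₂ = 10.19. For a polyprotic acid the predominant species crosses at each pKa: below pKa_n the protonated form dominates, above it the deprotonated form does. At pH = 4.0, the predominant species is H₂CO₃.

H₂CO₃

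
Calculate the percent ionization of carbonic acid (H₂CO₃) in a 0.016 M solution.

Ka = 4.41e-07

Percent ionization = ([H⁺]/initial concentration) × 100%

Using Ka equilibrium: x² + Ka×x - Ka×C = 0. Solving: [H⁺] = 8.3780e-05. Percent = (8.3780e-05/0.016) × 100

Percent ionization = 0.524%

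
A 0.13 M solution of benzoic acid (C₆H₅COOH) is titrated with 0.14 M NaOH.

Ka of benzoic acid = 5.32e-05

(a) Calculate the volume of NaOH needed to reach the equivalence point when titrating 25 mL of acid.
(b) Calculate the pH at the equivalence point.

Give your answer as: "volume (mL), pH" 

moles acid = 0.13 × 25/1000 = 0.00325 mol; V_base = moles/0.14 × 1000 = 23.2 mL. At equivalence only the conjugate base is present: [A⁻] = 0.00325/0.048 = 6.7407e-02 M. Kb = Kw/Ka = 1.88e-10; [OH⁻] = √(Kb × [A⁻]) = 3.5596e-06; pOH = 5.45; pH = 14 - pOH = 8.55.

V = 23.2 mL, pH = 8.55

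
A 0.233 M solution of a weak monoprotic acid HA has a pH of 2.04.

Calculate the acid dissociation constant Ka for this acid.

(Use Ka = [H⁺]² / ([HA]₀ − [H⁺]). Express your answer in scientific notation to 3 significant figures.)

[H⁺] = 10^(−pH) = 10^(−2.04) = 9.120e-03 M. For HA ⇌ H⁺ + A⁻, Ka = [H⁺][A⁻]/[HA] = [H⁺]² / ([HA]₀ − [H⁺]) = (9.120e-03)² / (0.233 − 9.120e-03) = 3.72e-04.

K_a = 3.72e-04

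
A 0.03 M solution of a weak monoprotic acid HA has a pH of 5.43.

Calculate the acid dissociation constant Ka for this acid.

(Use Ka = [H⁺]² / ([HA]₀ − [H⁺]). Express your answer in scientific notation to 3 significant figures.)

[H⁺] = 10^(−pH) = 10^(−5.43) = 3.715e-06 M. For HA ⇌ H⁺ + A⁻, Ka = [H⁺][A⁻]/[HA] = [H⁺]² / ([HA]₀ − [H⁺]) = (3.715e-06)² / (0.03 − 3.715e-06) = 4.60e-10.

K_a = 4.60e-10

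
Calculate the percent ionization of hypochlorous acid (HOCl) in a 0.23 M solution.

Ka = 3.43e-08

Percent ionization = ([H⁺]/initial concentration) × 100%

Using Ka equilibrium: x² + Ka×x - Ka×C = 0. Solving: [H⁺] = 8.8803e-05. Percent = (8.8803e-05/0.23) × 100

Percent ionization = 0.0386%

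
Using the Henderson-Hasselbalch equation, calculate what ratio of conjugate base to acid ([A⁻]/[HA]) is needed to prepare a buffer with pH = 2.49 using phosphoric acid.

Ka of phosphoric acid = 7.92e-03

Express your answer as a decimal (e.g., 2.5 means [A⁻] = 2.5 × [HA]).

pKa = -log(7.92e-03) = 2.1013. pH = pKa + log([A⁻]/[HA]), so log([A⁻]/[HA]) = pH − pKa = 2.49 − 2.1013 = 0.3887. [A⁻]/[HA] = 10^(0.3887) = 2.45

[A⁻]/[HA] = 2.45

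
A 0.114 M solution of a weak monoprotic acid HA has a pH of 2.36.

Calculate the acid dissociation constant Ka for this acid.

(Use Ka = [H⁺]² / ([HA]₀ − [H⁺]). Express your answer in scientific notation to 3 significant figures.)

[H⁺] = 10^(−pH) = 10^(−2.36) = 4.365e-03 M. For HA ⇌ H⁺ + A⁻, Ka = [H⁺][A⁻]/[HA] = [H⁺]² / ([HA]₀ − [H⁺]) = (4.365e-03)² / (0.114 − 4.365e-03) = 1.74e-04.

K_a = 1.74e-04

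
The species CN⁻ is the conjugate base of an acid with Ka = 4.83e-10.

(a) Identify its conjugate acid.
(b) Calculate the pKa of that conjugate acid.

(a) The conjugate acid is formed by adding one H⁺ to CN⁻, giving HCN. (b) pKa = -log(Ka) = -log(4.83e-10) = 9.32.

Conjugate acid: HCN; pK_a = 9.32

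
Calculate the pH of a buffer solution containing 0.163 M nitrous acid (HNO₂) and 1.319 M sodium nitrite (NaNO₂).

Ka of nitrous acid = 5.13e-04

pKa = -log(5.13e-04) = 3.29. pH = pKa + log([A⁻]/[HA]) = 3.29 + log(1.319/0.163)

pH = 4.20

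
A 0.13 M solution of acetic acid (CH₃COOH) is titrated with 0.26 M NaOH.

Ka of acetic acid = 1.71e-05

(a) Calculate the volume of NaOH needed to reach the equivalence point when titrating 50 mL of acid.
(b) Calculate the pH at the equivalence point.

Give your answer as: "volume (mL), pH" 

moles acid = 0.13 × 50/1000 = 0.0065 mol; V_base = moles/0.26 × 1000 = 25.0 mL. At equivalence only the conjugate base is present: [A⁻] = 0.0065/0.075 = 8.6667e-02 M. Kb = Kw/Ka = 5.85e-10; [OH⁻] = √(Kb × [A⁻]) = 7.1191e-06; pOH = 5.15; pH = 14 - pOH = 8.85.

V = 25.0 mL, pH = 8.85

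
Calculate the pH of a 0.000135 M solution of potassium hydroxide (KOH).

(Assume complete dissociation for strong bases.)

[OH⁻] = 0.000135 M for strong base. pOH = -log[OH⁻] = 3.87, pH = 14 - pOH

pH = 10.13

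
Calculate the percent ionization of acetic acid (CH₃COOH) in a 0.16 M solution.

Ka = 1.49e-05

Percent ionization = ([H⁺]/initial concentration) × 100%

Using Ka equilibrium: x² + Ka×x - Ka×C = 0. Solving: [H⁺] = 1.5366e-03. Percent = (1.5366e-03/0.16) × 100

Percent ionization = 0.96%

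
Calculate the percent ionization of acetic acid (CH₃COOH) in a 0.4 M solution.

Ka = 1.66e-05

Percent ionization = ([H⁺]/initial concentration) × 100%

Using Ka equilibrium: x² + Ka×x - Ka×C = 0. Solving: [H⁺] = 2.5685e-03. Percent = (2.5685e-03/0.4) × 100

Percent ionization = 0.642%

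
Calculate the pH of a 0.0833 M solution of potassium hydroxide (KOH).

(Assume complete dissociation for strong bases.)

[OH⁻] = 0.0833 M for strong base. pOH = -log[OH⁻] = 1.08, pH = 14 - pOH

pH = 12.92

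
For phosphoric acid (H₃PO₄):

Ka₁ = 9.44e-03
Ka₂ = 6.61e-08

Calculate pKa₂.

pKa₂ = -log(Ka₂) = -log(6.61e-08) = 7.18.

pK_{a2} = 7.18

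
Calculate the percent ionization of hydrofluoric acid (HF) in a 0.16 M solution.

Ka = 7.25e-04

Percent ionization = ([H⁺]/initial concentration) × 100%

Using Ka equilibrium: x² + Ka×x - Ka×C = 0. Solving: [H⁺] = 1.0414e-02. Percent = (1.0414e-02/0.16) × 100

Percent ionization = 6.51%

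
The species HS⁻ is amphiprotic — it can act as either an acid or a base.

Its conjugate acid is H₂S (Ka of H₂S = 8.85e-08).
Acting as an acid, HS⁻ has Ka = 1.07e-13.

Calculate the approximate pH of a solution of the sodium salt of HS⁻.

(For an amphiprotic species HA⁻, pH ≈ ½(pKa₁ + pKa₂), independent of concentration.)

pKa₁ = -log(8.85e-08) = 7.05; pKa₂ = -log(1.07e-13) = 12.97. For an amphiprotic species, pH ≈ ½(pKa₁ + pKa₂) = ½(7.05 + 12.97) = 10.01.

pH = 10.01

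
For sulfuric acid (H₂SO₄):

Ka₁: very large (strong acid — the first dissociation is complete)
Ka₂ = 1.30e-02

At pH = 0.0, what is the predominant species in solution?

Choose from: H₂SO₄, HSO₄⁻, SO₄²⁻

The first dissociation is complete, so H₂SO₄ itself is never the predominant species in water; pKa₂ = -log(1.30e-02) = 1.89. For a polyprotic acid the predominant species crosses at each pKa: below pKa_n the protonated form dominates, above it the deprotonated form does. At pH = 0.0, the predominant species is HSO₄⁻.

HSO₄⁻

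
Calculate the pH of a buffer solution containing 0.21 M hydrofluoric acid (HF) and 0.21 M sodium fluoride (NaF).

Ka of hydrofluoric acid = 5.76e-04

pKa = -log(5.76e-04) = 3.24. pH = pKa + log([A⁻]/[HA]) = 3.24 + log(0.21/0.21)

pH = 3.24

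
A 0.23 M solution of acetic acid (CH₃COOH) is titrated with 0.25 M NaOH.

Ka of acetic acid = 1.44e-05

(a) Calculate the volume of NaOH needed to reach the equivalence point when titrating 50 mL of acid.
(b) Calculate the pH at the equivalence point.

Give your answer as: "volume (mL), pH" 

moles acid = 0.23 × 50/1000 = 0.0115 mol; V_base = moles/0.25 × 1000 = 46.0 mL. At equivalence only the conjugate base is present: [A⁻] = 0.0115/0.096 = 1.1979e-01 M. Kb = Kw/Ka = 6.94e-10; [OH⁻] = √(Kb × [A⁻]) = 9.1208e-06; pOH = 5.04; pH = 14 - pOH = 8.96.

V = 46.0 mL, pH = 8.96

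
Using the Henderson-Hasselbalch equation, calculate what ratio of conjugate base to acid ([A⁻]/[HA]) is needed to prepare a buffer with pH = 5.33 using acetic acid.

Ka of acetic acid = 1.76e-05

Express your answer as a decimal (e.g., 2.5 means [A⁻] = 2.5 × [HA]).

pKa = -log(1.76e-05) = 4.7545. pH = pKa + log([A⁻]/[HA]), so log([A⁻]/[HA]) = pH − pKa = 5.33 − 4.7545 = 0.5755. [A⁻]/[HA] = 10^(0.5755) = 3.76

[A⁻]/[HA] = 3.76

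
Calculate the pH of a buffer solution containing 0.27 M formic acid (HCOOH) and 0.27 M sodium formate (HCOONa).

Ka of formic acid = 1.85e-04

pKa = -log(1.85e-04) = 3.73. pH = pKa + log([A⁻]/[HA]) = 3.73 + log(0.27/0.27)

pH = 3.73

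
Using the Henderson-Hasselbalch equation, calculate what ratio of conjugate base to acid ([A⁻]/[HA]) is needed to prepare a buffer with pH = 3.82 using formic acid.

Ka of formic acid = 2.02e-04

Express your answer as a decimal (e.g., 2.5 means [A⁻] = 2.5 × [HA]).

pKa = -log(2.02e-04) = 3.6946. pH = pKa + log([A⁻]/[HA]), so log([A⁻]/[HA]) = pH − pKa = 3.82 − 3.6946 = 0.1254. [A⁻]/[HA] = 10^(0.1254) = 1.33

[A⁻]/[HA] = 1.33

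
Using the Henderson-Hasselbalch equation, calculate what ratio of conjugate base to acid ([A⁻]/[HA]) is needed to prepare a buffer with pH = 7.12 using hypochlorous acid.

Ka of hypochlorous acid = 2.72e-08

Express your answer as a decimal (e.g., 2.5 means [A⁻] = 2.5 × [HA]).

pKa = -log(2.72e-08) = 7.5654. pH = pKa + log([A⁻]/[HA]), so log([A⁻]/[HA]) = pH − pKa = 7.12 − 7.5654 = -0.4454. [A⁻]/[HA] = 10^(-0.4454) = 0.359

[A⁻]/[HA] = 0.359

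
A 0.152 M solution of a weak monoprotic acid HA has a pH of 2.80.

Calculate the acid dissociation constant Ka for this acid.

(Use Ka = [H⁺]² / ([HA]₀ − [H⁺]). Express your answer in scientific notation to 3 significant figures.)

[H⁺] = 10^(−pH) = 10^(−2.80) = 1.585e-03 M. For HA ⇌ H⁺ + A⁻, Ka = [H⁺][A⁻]/[HA] = [H⁺]² / ([HA]₀ − [H⁺]) = (1.585e-03)² / (0.152 − 1.585e-03) = 1.67e-05.

K_a = 1.67e-05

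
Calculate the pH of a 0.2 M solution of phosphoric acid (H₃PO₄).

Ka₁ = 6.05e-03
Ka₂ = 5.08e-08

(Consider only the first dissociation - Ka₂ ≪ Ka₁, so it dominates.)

First dissociation dominates. From Ka₁ = [H⁺][HA⁻]/[H₂A], x² + Ka₁·x − Ka₁·C = 0 with C = 0.2 M and Ka₁ = 6.05e-03. Solving: [H⁺] = (−Ka₁ + √(Ka₁² + 4·Ka₁·C)) / 2 = 3.1891e-02 M. pH = -log(3.1891e-02) = 1.50.

pH = 1.50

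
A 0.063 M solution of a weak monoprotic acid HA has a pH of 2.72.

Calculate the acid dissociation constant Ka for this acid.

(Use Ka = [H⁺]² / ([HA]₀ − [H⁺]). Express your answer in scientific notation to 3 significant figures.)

[H⁺] = 10^(−pH) = 10^(−2.72) = 1.905e-03 M. For HA ⇌ H⁺ + A⁻, Ka = [H⁺][A⁻]/[HA] = [H⁺]² / ([HA]₀ − [H⁺]) = (1.905e-03)² / (0.063 − 1.905e-03) = 5.94e-05.

K_a = 5.94e-05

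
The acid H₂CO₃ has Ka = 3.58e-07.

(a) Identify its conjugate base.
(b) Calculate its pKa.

(a) The conjugate base is formed by removing one H⁺ from H₂CO₃, giving HCO₃⁻. (b) pKa = -log(Ka) = -log(3.58e-07) = 6.45.

Conjugate base: HCO₃⁻; pK_a = 6.45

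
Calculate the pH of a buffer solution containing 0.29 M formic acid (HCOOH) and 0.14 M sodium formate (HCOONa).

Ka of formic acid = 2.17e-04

pKa = -log(2.17e-04) = 3.66. pH = pKa + log([A⁻]/[HA]) = 3.66 + log(0.14/0.29)

pH = 3.35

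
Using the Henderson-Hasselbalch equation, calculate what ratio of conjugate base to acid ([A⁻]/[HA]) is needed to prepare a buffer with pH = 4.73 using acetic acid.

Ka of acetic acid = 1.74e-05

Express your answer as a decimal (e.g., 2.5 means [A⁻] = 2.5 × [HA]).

pKa = -log(1.74e-05) = 4.7595. pH = pKa + log([A⁻]/[HA]), so log([A⁻]/[HA]) = pH − pKa = 4.73 − 4.7595 = -0.0295. [A⁻]/[HA] = 10^(-0.0295) = 0.934

[A⁻]/[HA] = 0.934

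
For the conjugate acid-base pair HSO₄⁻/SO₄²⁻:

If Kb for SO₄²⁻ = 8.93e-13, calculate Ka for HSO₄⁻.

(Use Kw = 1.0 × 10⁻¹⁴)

For a conjugate pair Ka × Kb = Kw, so Ka = Kw/Kb = 1.0 × 10⁻¹⁴ / 8.93e-13 = 1.12e-02.

K_a = 1.12e-02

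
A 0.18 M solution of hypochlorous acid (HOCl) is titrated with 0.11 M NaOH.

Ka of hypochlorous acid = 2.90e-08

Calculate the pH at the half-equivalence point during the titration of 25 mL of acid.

At half-equivalence [HA] = [A⁻], so Henderson-Hasselbalch gives pH = pKa = -log(2.90e-08) = 7.54.

pH = pKa = 7.54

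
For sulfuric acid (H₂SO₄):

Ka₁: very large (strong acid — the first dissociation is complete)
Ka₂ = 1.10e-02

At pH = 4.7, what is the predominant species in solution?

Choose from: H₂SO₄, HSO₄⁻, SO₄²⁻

The first dissociation is complete, so H₂SO₄ itself is never the predominant species in water; pKa₂ = -log(1.10e-02) = 1.96. For a polyprotic acid the predominant species crosses at each pKa: below pKa_n the protonated form dominates, above it the deprotonated form does. At pH = 4.7, the predominant species is SO₄²⁻.

SO₄²⁻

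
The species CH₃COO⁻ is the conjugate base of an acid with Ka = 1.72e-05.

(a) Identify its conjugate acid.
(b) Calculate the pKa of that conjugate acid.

(a) The conjugate acid is formed by adding one H⁺ to CH₃COO⁻, giving CH₃COOH. (b) pKa = -log(Ka) = -log(1.72e-05) = 4.76.

Conjugate acid: CH₃COOH; pK_a = 4.76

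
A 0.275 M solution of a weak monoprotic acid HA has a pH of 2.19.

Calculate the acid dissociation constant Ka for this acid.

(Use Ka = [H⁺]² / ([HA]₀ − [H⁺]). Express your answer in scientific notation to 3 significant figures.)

[H⁺] = 10^(−pH) = 10^(−2.19) = 6.457e-03 M. For HA ⇌ H⁺ + A⁻, Ka = [H⁺][A⁻]/[HA] = [H⁺]² / ([HA]₀ − [H⁺]) = (6.457e-03)² / (0.275 − 6.457e-03) = 1.55e-04.

K_a = 1.55e-04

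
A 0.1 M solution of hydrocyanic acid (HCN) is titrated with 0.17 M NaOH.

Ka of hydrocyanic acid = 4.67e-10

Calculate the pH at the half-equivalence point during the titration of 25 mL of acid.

At half-equivalence [HA] = [A⁻], so Henderson-Hasselbalch gives pH = pKa = -log(4.67e-10) = 9.33.

pH = pKa = 9.33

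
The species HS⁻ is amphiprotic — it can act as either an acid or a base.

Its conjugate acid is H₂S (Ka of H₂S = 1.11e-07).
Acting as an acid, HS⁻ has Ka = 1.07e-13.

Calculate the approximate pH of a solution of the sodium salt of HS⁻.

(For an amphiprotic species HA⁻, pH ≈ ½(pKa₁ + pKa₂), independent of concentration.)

pKa₁ = -log(1.11e-07) = 6.95; pKa₂ = -log(1.07e-13) = 12.97. For an amphiprotic species, pH ≈ ½(pKa₁ + pKa₂) = ½(6.95 + 12.97) = 9.96.

pH = 9.96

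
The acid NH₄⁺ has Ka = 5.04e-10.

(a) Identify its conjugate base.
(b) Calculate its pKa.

(a) The conjugate base is formed by removing one H⁺ from NH₄⁺, giving NH₃. (b) pKa = -log(Ka) = -log(5.04e-10) = 9.30.

Conjugate base: NH₃; pK_a = 9.30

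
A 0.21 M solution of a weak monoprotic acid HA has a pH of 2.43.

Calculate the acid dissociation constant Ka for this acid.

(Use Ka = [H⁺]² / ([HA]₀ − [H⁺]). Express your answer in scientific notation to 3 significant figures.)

[H⁺] = 10^(−pH) = 10^(−2.43) = 3.715e-03 M. For HA ⇌ H⁺ + A⁻, Ka = [H⁺][A⁻]/[HA] = [H⁺]² / ([HA]₀ − [H⁺]) = (3.715e-03)² / (0.21 − 3.715e-03) = 6.69e-05.

K_a = 6.69e-05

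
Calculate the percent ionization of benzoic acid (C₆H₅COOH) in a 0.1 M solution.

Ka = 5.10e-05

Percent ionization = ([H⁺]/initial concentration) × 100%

Using Ka equilibrium: x² + Ka×x - Ka×C = 0. Solving: [H⁺] = 2.2330e-03. Percent = (2.2330e-03/0.1) × 100

Percent ionization = 2.23%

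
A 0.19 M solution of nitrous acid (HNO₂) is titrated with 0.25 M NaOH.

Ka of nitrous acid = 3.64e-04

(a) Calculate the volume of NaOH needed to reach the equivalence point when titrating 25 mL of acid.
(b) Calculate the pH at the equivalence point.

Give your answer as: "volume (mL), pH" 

moles acid = 0.19 × 25/1000 = 0.00475 mol; V_base = moles/0.25 × 1000 = 19.0 mL. At equivalence only the conjugate base is present: [A⁻] = 0.00475/0.044 = 1.0795e-01 M. Kb = Kw/Ka = 2.75e-11; [OH⁻] = √(Kb × [A⁻]) = 1.7221e-06; pOH = 5.76; pH = 14 - pOH = 8.24.

V = 19.0 mL, pH = 8.24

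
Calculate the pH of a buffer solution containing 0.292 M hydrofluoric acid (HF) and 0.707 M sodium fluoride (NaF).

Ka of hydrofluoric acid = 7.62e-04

pKa = -log(7.62e-04) = 3.12. pH = pKa + log([A⁻]/[HA]) = 3.12 + log(0.707/0.292)

pH = 3.50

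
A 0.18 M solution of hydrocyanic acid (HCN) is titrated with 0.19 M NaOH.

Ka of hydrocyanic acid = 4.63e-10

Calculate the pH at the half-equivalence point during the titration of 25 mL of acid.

At half-equivalence [HA] = [A⁻], so Henderson-Hasselbalch gives pH = pKa = -log(4.63e-10) = 9.33.

pH = pKa = 9.33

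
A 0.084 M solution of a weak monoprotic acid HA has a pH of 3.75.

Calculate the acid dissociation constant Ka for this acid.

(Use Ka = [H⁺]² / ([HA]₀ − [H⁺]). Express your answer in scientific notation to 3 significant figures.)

[H⁺] = 10^(−pH) = 10^(−3.75) = 1.778e-04 M. For HA ⇌ H⁺ + A⁻, Ka = [H⁺][A⁻]/[HA] = [H⁺]² / ([HA]₀ − [H⁺]) = (1.778e-04)² / (0.084 − 1.778e-04) = 3.77e-07.

K_a = 3.77e-07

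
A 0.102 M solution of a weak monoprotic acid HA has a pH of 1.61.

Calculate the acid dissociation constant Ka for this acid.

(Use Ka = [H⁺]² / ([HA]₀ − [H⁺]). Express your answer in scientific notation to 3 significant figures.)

[H⁺] = 10^(−pH) = 10^(−1.61) = 2.455e-02 M. For HA ⇌ H⁺ + A⁻, Ka = [H⁺][A⁻]/[HA] = [H⁺]² / ([HA]₀ − [H⁺]) = (2.455e-02)² / (0.102 − 2.455e-02) = 7.78e-03.

K_a = 7.78e-03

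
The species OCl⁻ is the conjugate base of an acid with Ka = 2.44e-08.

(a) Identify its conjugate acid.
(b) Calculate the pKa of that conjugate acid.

(a) The conjugate acid is formed by adding one H⁺ to OCl⁻, giving HOCl. (b) pKa = -log(Ka) = -log(2.44e-08) = 7.61.

Conjugate acid: HOCl; pK_a = 7.61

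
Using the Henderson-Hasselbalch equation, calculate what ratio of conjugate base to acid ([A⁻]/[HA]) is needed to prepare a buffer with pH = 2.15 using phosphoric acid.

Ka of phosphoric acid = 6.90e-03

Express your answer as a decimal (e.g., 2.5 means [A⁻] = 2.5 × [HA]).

pKa = -log(6.90e-03) = 2.1612. pH = pKa + log([A⁻]/[HA]), so log([A⁻]/[HA]) = pH − pKa = 2.15 − 2.1612 = -0.0112. [A⁻]/[HA] = 10^(-0.0112) = 0.975

[A⁻]/[HA] = 0.975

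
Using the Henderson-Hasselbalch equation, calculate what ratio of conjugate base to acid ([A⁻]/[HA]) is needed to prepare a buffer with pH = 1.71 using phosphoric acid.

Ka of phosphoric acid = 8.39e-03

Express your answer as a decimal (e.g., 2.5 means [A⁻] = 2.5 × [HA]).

pKa = -log(8.39e-03) = 2.0762. pH = pKa + log([A⁻]/[HA]), so log([A⁻]/[HA]) = pH − pKa = 1.71 − 2.0762 = -0.3662. [A⁻]/[HA] = 10^(-0.3662) = 0.430

[A⁻]/[HA] = 0.430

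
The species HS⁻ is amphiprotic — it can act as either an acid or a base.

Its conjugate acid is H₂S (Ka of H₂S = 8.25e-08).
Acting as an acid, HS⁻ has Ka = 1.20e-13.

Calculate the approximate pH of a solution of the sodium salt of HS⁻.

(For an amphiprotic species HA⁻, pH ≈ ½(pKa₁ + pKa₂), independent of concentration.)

pKa₁ = -log(8.25e-08) = 7.08; pKa₂ = -log(1.20e-13) = 12.92. For an amphiprotic species, pH ≈ ½(pKa₁ + pKa₂) = ½(7.08 + 12.92) = 10.00.

pH = 10.00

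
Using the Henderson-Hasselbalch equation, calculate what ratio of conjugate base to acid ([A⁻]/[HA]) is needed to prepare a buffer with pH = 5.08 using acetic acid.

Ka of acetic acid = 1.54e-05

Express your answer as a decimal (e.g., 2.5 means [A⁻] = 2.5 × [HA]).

pKa = -log(1.54e-05) = 4.8125. pH = pKa + log([A⁻]/[HA]), so log([A⁻]/[HA]) = pH − pKa = 5.08 − 4.8125 = 0.2675. [A⁻]/[HA] = 10^(0.2675) = 1.85

[A⁻]/[HA] = 1.85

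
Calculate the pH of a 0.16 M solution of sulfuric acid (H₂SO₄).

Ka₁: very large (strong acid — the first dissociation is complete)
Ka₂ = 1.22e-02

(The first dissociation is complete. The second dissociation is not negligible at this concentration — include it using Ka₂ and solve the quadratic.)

First dissociation is complete: [H⁺]₀ = [HSO₄⁻]₀ = C = 0.16 M. Second dissociation HSO₄⁻ ⇌ H⁺ + SO₄²⁻: let x = [SO₄²⁻]. Ka₂ = (C + x)·x / (C − x) = 1.22e-02 → x² + (C + Ka₂)·x − Ka₂·C = 0 → x² + 0.17220·x − 1.952e-03 = 0. x = (−0.17220 + √(0.17220² + 4 × 1.952e-03)) / 2 = 1.0674e-02 M. [H⁺] = C + x = 0.16 + 1.0674e-02 = 1.7067e-01 M. pH = -log(1.7067e-01) = 0.77.

pH = 0.77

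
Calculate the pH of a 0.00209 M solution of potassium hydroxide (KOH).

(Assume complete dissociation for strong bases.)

[OH⁻] = 0.00209 M for strong base. pOH = -log[OH⁻] = 2.68, pH = 14 - pOH

pH = 11.32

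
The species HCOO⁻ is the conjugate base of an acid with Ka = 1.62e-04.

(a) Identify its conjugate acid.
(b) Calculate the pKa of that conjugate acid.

(a) The conjugate acid is formed by adding one H⁺ to HCOO⁻, giving HCOOH. (b) pKa = -log(Ka) = -log(1.62e-04) = 3.79.

Conjugate acid: HCOOH; pK_a = 3.79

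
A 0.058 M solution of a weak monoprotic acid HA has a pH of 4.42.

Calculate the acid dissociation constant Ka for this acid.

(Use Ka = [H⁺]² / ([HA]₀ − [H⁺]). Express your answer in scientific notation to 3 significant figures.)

[H⁺] = 10^(−pH) = 10^(−4.42) = 3.802e-05 M. For HA ⇌ H⁺ + A⁻, Ka = [H⁺][A⁻]/[HA] = [H⁺]² / ([HA]₀ − [H⁺]) = (3.802e-05)² / (0.058 − 3.802e-05) = 2.49e-08.

K_a = 2.49e-08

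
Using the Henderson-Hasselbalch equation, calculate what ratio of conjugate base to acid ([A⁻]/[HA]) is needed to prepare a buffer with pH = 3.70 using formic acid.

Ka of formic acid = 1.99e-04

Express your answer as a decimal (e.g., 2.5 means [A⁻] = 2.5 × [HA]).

pKa = -log(1.99e-04) = 3.7011. pH = pKa + log([A⁻]/[HA]), so log([A⁻]/[HA]) = pH − pKa = 3.70 − 3.7011 = -0.0011. [A⁻]/[HA] = 10^(-0.0011) = 0.997

[A⁻]/[HA] = 0.997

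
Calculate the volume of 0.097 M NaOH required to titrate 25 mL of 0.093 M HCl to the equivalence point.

At equivalence: moles acid = moles base. moles HCl = 0.093 × 25/1000 = 0.002325 mol. V_base = moles / 0.097 × 1000 = 24.0 mL.

V_{base} = 24.0 mL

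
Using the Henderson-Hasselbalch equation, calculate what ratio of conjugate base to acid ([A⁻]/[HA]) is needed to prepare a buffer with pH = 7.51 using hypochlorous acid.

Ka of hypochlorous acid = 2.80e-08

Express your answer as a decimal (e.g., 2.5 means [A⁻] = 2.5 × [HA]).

pKa = -log(2.80e-08) = 7.5528. pH = pKa + log([A⁻]/[HA]), so log([A⁻]/[HA]) = pH − pKa = 7.51 − 7.5528 = -0.0428. [A⁻]/[HA] = 10^(-0.0428) = 0.906

[A⁻]/[HA] = 0.906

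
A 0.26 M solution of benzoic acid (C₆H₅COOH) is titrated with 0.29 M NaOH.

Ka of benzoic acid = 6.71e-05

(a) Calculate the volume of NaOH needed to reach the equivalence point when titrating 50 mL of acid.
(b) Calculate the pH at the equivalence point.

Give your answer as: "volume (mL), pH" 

moles acid = 0.26 × 50/1000 = 0.013 mol; V_base = moles/0.29 × 1000 = 44.8 mL. At equivalence only the conjugate base is present: [A⁻] = 0.013/0.095 = 1.3709e-01 M. Kb = Kw/Ka = 1.49e-10; [OH⁻] = √(Kb × [A⁻]) = 4.5200e-06; pOH = 5.34; pH = 14 - pOH = 8.66.

V = 44.8 mL, pH = 8.66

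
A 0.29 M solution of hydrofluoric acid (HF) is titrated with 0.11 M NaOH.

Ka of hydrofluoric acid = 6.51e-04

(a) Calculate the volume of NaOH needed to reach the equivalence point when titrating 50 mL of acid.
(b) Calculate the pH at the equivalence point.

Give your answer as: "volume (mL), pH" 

moles acid = 0.29 × 50/1000 = 0.0145 mol; V_base = moles/0.11 × 1000 = 131.8 mL. At equivalence only the conjugate base is present: [A⁻] = 0.0145/0.182 = 7.9750e-02 M. Kb = Kw/Ka = 1.54e-11; [OH⁻] = √(Kb × [A⁻]) = 1.1068e-06; pOH = 5.96; pH = 14 - pOH = 8.04.

V = 131.8 mL, pH = 8.04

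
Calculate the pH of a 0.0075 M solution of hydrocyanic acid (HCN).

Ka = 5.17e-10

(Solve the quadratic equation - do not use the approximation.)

x² + Ka×x - Ka×C = 0. Using quadratic formula: [H⁺] = 1.9689e-06

pH = 5.71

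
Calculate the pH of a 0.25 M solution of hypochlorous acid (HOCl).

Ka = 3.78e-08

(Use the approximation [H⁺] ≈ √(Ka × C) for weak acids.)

[H⁺] = √(Ka × C) = √(3.78e-08 × 0.25) = 9.7211e-05. pH = -log(9.7211e-05)

pH = 4.01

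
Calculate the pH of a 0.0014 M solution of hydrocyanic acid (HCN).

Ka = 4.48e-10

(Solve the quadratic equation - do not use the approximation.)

x² + Ka×x - Ka×C = 0. Using quadratic formula: [H⁺] = 7.9174e-07

pH = 6.10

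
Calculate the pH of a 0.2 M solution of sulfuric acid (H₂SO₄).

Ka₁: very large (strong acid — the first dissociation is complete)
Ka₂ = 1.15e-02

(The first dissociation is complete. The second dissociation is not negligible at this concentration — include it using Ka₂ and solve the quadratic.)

First dissociation is complete: [H⁺]₀ = [HSO₄⁻]₀ = C = 0.2 M. Second dissociation HSO₄⁻ ⇌ H⁺ + SO₄²⁻: let x = [SO₄²⁻]. Ka₂ = (C + x)·x / (C − x) = 1.15e-02 → x² + (C + Ka₂)·x − Ka₂·C = 0 → x² + 0.21150·x − 2.300e-03 = 0. x = (−0.21150 + √(0.21150² + 4 × 2.300e-03)) / 2 = 1.0367e-02 M. [H⁺] = C + x = 0.2 + 1.0367e-02 = 2.1037e-01 M. pH = -log(2.1037e-01) = 0.68.

pH = 0.68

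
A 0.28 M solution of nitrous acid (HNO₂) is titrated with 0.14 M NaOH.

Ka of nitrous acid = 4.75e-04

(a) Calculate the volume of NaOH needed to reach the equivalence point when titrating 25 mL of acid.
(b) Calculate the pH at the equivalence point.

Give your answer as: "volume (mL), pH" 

moles acid = 0.28 × 25/1000 = 0.007 mol; V_base = moles/0.14 × 1000 = 50.0 mL. At equivalence only the conjugate base is present: [A⁻] = 0.007/0.075 = 9.3333e-02 M. Kb = Kw/Ka = 2.11e-11; [OH⁻] = √(Kb × [A⁻]) = 1.4018e-06; pOH = 5.85; pH = 14 - pOH = 8.15.

V = 50.0 mL, pH = 8.15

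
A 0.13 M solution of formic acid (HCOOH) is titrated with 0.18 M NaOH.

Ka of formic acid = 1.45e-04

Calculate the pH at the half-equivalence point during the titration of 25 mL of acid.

At half-equivalence [HA] = [A⁻], so Henderson-Hasselbalch gives pH = pKa = -log(1.45e-04) = 3.84.

pH = pKa = 3.84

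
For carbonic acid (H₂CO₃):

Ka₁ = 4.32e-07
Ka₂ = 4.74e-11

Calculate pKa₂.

pKa₂ = -log(Ka₂) = -log(4.74e-11) = 10.32.

pK_{a2} = 10.32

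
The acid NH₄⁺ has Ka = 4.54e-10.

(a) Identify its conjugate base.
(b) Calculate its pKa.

(a) The conjugate base is formed by removing one H⁺ from NH₄⁺, giving NH₃. (b) pKa = -log(Ka) = -log(4.54e-10) = 9.34.

Conjugate base: NH₃; pK_a = 9.34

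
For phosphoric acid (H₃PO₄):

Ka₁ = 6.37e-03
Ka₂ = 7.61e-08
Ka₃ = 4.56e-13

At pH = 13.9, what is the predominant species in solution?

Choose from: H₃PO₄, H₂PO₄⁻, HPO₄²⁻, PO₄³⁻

pKa₁ = 2.20, pKa₂ = 7.12, pKa₃ = 12.34. For a polyprotic acid the predominant species crosses at each pKa: below pKa_n the protonated form dominates, above it the deprotonated form does. At pH = 13.9, the predominant species is PO₄³⁻.

PO₄³⁻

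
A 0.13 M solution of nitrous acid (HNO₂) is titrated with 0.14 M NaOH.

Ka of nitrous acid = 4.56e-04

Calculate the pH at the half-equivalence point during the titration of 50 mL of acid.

At half-equivalence [HA] = [A⁻], so Henderson-Hasselbalch gives pH = pKa = -log(4.56e-04) = 3.34.

pH = pKa = 3.34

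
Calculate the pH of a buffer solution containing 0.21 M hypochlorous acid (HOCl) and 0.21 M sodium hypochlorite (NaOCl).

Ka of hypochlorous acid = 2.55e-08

pKa = -log(2.55e-08) = 7.59. pH = pKa + log([A⁻]/[HA]) = 7.59 + log(0.21/0.21)

pH = 7.59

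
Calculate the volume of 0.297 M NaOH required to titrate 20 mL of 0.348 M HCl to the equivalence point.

At equivalence: moles acid = moles base. moles HCl = 0.348 × 20/1000 = 0.00696 mol. V_base = moles / 0.297 × 1000 = 23.4 mL.

V_{base} = 23.4 mL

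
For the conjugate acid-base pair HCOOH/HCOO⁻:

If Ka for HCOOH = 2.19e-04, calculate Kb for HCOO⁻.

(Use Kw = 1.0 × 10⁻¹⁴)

For a conjugate pair Ka × Kb = Kw, so Kb = Kw/Ka = 1.0 × 10⁻¹⁴ / 2.19e-04 = 4.57e-11.

K_b = 4.57e-11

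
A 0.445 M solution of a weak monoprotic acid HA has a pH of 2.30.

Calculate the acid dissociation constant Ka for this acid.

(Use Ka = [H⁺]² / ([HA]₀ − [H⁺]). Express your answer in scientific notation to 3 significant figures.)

[H⁺] = 10^(−pH) = 10^(−2.30) = 5.012e-03 M. For HA ⇌ H⁺ + A⁻, Ka = [H⁺][A⁻]/[HA] = [H⁺]² / ([HA]₀ − [H⁺]) = (5.012e-03)² / (0.445 − 5.012e-03) = 5.71e-05.

K_a = 5.71e-05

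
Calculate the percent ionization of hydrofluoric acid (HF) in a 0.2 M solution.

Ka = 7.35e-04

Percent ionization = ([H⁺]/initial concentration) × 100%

Using Ka equilibrium: x² + Ka×x - Ka×C = 0. Solving: [H⁺] = 1.1762e-02. Percent = (1.1762e-02/0.2) × 100

Percent ionization = 5.88%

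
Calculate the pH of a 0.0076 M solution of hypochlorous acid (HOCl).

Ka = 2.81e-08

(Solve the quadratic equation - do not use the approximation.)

x² + Ka×x - Ka×C = 0. Using quadratic formula: [H⁺] = 1.4600e-05

pH = 4.84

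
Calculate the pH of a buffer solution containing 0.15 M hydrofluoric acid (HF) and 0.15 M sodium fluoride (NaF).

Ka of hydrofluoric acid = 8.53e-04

pKa = -log(8.53e-04) = 3.07. pH = pKa + log([A⁻]/[HA]) = 3.07 + log(0.15/0.15)

pH = 3.07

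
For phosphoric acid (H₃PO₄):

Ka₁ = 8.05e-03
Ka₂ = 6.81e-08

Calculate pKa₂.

pKa₂ = -log(Ka₂) = -log(6.81e-08) = 7.17.

pK_{a2} = 7.17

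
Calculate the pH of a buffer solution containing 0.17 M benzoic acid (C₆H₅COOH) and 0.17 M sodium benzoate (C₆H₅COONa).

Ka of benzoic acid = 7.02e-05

pKa = -log(7.02e-05) = 4.15. pH = pKa + log([A⁻]/[HA]) = 4.15 + log(0.17/0.17)

pH = 4.15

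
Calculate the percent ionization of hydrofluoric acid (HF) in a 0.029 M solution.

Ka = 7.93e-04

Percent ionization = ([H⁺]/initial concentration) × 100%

Using Ka equilibrium: x² + Ka×x - Ka×C = 0. Solving: [H⁺] = 4.4154e-03. Percent = (4.4154e-03/0.029) × 100

Percent ionization = 15.2%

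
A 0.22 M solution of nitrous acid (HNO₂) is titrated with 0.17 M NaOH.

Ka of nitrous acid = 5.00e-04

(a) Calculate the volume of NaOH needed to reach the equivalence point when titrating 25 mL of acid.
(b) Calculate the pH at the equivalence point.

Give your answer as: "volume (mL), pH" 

moles acid = 0.22 × 25/1000 = 0.0055 mol; V_base = moles/0.17 × 1000 = 32.4 mL. At equivalence only the conjugate base is present: [A⁻] = 0.0055/0.057 = 9.5897e-02 M. Kb = Kw/Ka = 2.00e-11; [OH⁻] = √(Kb × [A⁻]) = 1.3849e-06; pOH = 5.86; pH = 14 - pOH = 8.14.

V = 32.4 mL, pH = 8.14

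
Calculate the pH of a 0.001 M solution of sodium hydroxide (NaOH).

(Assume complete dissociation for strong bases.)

[OH⁻] = 0.001 M for strong base. pOH = -log[OH⁻] = 3.00, pH = 14 - pOH

pH = 11.00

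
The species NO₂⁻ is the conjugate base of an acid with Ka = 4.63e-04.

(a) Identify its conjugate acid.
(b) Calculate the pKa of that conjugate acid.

(a) The conjugate acid is formed by adding one H⁺ to NO₂⁻, giving HNO₂. (b) pKa = -log(Ka) = -log(4.63e-04) = 3.33.

Conjugate acid: HNO₂; pK_a = 3.33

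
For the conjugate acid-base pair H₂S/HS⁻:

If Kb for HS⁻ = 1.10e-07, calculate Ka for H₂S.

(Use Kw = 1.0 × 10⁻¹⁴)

For a conjugate pair Ka × Kb = Kw, so Ka = Kw/Kb = 1.0 × 10⁻¹⁴ / 1.10e-07 = 9.09e-08.

K_a = 9.09e-08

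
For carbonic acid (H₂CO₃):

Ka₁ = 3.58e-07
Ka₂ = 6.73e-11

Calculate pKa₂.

pKa₂ = -log(Ka₂) = -log(6.73e-11) = 10.17.

pK_{a2} = 10.17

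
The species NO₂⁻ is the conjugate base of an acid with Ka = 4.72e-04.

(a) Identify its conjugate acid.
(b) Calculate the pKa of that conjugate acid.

(a) The conjugate acid is formed by adding one H⁺ to NO₂⁻, giving HNO₂. (b) pKa = -log(Ka) = -log(4.72e-04) = 3.33.

Conjugate acid: HNO₂; pK_a = 3.33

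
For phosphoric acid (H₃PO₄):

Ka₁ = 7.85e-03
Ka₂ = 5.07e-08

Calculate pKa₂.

pKa₂ = -log(Ka₂) = -log(5.07e-08) = 7.29.

pK_{a2} = 7.29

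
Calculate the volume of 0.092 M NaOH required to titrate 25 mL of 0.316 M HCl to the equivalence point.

At equivalence: moles acid = moles base. moles HCl = 0.316 × 25/1000 = 0.0079 mol. V_base = moles / 0.092 × 1000 = 85.9 mL.

V_{base} = 85.9 mL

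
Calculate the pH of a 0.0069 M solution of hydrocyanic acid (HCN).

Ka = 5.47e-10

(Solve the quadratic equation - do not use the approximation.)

x² + Ka×x - Ka×C = 0. Using quadratic formula: [H⁺] = 1.9425e-06

pH = 5.71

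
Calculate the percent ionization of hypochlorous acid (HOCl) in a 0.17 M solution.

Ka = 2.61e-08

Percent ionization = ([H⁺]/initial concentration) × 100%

Using Ka equilibrium: x² + Ka×x - Ka×C = 0. Solving: [H⁺] = 6.6598e-05. Percent = (6.6598e-05/0.17) × 100

Percent ionization = 0.0392%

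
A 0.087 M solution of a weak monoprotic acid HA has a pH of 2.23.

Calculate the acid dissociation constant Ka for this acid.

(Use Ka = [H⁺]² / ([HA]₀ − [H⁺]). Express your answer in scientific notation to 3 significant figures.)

[H⁺] = 10^(−pH) = 10^(−2.23) = 5.888e-03 M. For HA ⇌ H⁺ + A⁻, Ka = [H⁺][A⁻]/[HA] = [H⁺]² / ([HA]₀ − [H⁺]) = (5.888e-03)² / (0.087 − 5.888e-03) = 4.27e-04.

K_a = 4.27e-04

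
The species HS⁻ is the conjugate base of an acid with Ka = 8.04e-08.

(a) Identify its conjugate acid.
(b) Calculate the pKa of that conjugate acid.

(a) The conjugate acid is formed by adding one H⁺ to HS⁻, giving H₂S. (b) pKa = -log(Ka) = -log(8.04e-08) = 7.09.

Conjugate acid: H₂S; pK_a = 7.09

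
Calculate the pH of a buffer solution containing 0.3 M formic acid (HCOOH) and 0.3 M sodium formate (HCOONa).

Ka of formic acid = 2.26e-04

pKa = -log(2.26e-04) = 3.65. pH = pKa + log([A⁻]/[HA]) = 3.65 + log(0.3/0.3)

pH = 3.65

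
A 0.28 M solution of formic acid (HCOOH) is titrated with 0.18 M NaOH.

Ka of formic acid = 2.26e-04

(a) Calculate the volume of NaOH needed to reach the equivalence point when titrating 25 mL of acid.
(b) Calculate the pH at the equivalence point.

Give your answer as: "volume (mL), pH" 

moles acid = 0.28 × 25/1000 = 0.007 mol; V_base = moles/0.18 × 1000 = 38.9 mL. At equivalence only the conjugate base is present: [A⁻] = 0.007/0.064 = 1.0957e-01 M. Kb = Kw/Ka = 4.42e-11; [OH⁻] = √(Kb × [A⁻]) = 2.2018e-06; pOH = 5.66; pH = 14 - pOH = 8.34.

V = 38.9 mL, pH = 8.34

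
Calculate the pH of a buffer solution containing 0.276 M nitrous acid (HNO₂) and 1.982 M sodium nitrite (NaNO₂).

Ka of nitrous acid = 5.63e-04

pKa = -log(5.63e-04) = 3.25. pH = pKa + log([A⁻]/[HA]) = 3.25 + log(1.982/0.276)

pH = 4.11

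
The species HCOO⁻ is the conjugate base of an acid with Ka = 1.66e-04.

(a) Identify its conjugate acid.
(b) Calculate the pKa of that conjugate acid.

(a) The conjugate acid is formed by adding one H⁺ to HCOO⁻, giving HCOOH. (b) pKa = -log(Ka) = -log(1.66e-04) = 3.78.

Conjugate acid: HCOOH; pK_a = 3.78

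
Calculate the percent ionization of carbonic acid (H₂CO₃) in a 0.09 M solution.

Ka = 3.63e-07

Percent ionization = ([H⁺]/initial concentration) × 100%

Using Ka equilibrium: x² + Ka×x - Ka×C = 0. Solving: [H⁺] = 1.8057e-04. Percent = (1.8057e-04/0.09) × 100

Percent ionization = 0.201%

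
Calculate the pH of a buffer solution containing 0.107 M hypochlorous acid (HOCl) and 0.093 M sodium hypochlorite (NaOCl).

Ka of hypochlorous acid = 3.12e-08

pKa = -log(3.12e-08) = 7.51. pH = pKa + log([A⁻]/[HA]) = 7.51 + log(0.093/0.107)

pH = 7.44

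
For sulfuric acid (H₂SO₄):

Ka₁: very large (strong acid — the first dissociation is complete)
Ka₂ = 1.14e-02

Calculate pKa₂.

pKa₂ = -log(Ka₂) = -log(1.14e-02) = 1.94.

pK_{a2} = 1.94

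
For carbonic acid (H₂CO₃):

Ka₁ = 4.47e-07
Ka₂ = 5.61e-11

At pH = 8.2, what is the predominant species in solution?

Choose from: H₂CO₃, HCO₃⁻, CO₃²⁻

pKa₁ = 6.35, pKa₂ = 10.25. For a polyprotic acid the predominant species crosses at each pKa: below pKa_n the protonated form dominates, above it the deprotonated form does. At pH = 8.2, the predominant species is HCO₃⁻.

HCO₃⁻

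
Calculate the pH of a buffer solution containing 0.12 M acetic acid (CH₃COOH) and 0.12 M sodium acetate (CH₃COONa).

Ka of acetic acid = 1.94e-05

pKa = -log(1.94e-05) = 4.71. pH = pKa + log([A⁻]/[HA]) = 4.71 + log(0.12/0.12)

pH = 4.71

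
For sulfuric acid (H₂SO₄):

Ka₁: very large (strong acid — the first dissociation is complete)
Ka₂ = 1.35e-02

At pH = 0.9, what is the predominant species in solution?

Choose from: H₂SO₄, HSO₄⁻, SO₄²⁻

The first dissociation is complete, so H₂SO₄ itself is never the predominant species in water; pKa₂ = -log(1.35e-02) = 1.87. For a polyprotic acid the predominant species crosses at each pKa: below pKa_n the protonated form dominates, above it the deprotonated form does. At pH = 0.9, the predominant species is HSO₄⁻.

HSO₄⁻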